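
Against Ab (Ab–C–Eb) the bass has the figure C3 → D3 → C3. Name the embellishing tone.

D3 is a neighbor tone.

The harmony at that moment is Ab major triad (Ab, C, Eb); D3 is not a chord tone.
It is approached by step up from C3 and left by step down to C3.
Step away and step back to the same note — a neighbor tone (upper neighbor).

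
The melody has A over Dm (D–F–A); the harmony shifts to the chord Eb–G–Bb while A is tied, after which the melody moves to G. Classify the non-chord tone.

A is a suspension.

The harmony at that moment is Eb major triad (Eb, G, Bb); A is not a chord tone.
It is held over (the same pitch as the preceding A) and left by step down to G.
Held over from the previous chord and resolving down by step — a suspension.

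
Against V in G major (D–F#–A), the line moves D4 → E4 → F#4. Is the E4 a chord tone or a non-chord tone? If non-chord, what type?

The harmony at that moment is D major triad (D, F#, A); E4 is not a chord tone.
It is approached by step up from D4 and left by step up to F#4.
Step in, step out in the same direction — a passing tone.

Non-chord tone — a passing tone.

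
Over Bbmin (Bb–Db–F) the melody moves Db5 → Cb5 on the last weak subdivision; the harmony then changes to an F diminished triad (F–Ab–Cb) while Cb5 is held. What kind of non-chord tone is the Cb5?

Cb5 is an anticipation.

The harmony at that moment is Bb minor triad (Bb, Db, F); Cb5 is not a chord tone.
It is approached by step down from Db5 and then sustained as the same pitch into the next harmony.
Arriving early and becoming a chord tone when the harmony changes — an anticipation.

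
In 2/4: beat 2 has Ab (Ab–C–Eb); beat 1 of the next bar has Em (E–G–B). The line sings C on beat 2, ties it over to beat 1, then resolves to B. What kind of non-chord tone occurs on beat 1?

The harmony at that moment is E minor triad (E, G, B); C is not a chord tone.
It is held over (the same pitch as the preceding C) and left by step down to B.
Held over from the previous chord and resolving down by step — a suspension.

Suspension.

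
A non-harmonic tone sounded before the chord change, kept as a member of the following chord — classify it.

Approach: ahead of the chord change (typically by step), so it is dissonant against the current harmony. Departure: none — the same pitch is restated or held and is a chord tone of the new harmony.
Dissonant first, consonant once the harmony catches up: the note simply arrives early — an anticipation. (The reverse timing, consonant first and dissonant after the change, would be a suspension or retardation.)

Anticipation.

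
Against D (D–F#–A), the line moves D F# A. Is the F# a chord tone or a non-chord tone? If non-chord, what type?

Chord tone (the third of D major triad).

D major triad contains D, F#, A; F# is the third, so it is a chord tone.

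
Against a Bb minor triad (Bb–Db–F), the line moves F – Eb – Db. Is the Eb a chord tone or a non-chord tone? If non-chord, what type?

The harmony at that moment is Bb minor triad (Bb, Db, F); Eb is not a chord tone.
It is approached by step down from F and left by step down to Db.
Step in, step out in the same direction — a passing tone.

Non-chord tone — a passing tone.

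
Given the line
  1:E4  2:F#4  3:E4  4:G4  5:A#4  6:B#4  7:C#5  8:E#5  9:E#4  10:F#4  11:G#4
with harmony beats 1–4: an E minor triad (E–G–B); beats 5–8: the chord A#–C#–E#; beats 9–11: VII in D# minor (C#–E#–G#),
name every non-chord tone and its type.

F#4 (beat 2) — neighbor tone; B#4 (beat 6) — passing tone; F#4 (beat 10) — passing tone.

The harmony at that moment is E minor triad (E, G, B); F#4 is not a chord tone.
It is approached by step up from E4 and left by step down to E4.
Step away and step back to the same note — a neighbor tone (upper neighbor).
The harmony at that moment is A# minor triad (A#, C#, E#); B#4 is not a chord tone.
It is approached by step up from A#4 and left by step up to C#5.
Step in, step out in the same direction — a passing tone.
The harmony at that moment is C# major triad (C#, E#, G#); F#4 is not a chord tone.
It is approached by step up from E#4 and left by step up to G#4.
Step in, step out in the same direction — a passing tone.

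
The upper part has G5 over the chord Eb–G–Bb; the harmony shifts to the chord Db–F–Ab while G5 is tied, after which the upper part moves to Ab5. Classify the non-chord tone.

G5 is a retardation.

The harmony at that moment is Db major triad (Db, F, Ab); G5 is not a chord tone.
It is held over (the same pitch as the preceding G5) and left by step up to Ab5.
Held over from the previous chord and resolving up by step — a retardation.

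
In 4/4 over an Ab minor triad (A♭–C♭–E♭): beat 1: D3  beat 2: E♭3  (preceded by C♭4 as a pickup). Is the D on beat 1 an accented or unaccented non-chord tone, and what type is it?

Accented appoggiatura.

The harmony at that moment is A♭ minor triad (A♭, C♭, E♭); D3 is not a chord tone.
It is approached by leap down from C♭4 and left by step up to E♭3.
Leap in, step out — an appoggiatura.
It falls on the downbeat, so it is accented.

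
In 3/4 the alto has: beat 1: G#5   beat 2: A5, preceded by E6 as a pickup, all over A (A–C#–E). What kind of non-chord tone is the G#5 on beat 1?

The harmony at that moment is A major triad (A, C#, E); G#5 is not a chord tone.
It is approached by leap down from E6 and left by step up to A5.
Leap in, step out, metrically accented — an appoggiatura.

Appoggiatura.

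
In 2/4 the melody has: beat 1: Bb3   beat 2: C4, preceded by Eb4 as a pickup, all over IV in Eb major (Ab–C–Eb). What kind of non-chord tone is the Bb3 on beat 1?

Appoggiatura.

The harmony at that moment is Ab major triad (Ab, C, Eb); Bb3 is not a chord tone.
It is approached by leap down from Eb4 and left by step up to C4.
Leap in, step out, metrically accented — an appoggiatura.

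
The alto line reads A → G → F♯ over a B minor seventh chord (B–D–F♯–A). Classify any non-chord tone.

The harmony at that moment is B minor seventh chord (B, D, F♯, A); G is not a chord tone.
It is approached by step down from A and left by step down to F♯.
Step in, step out in the same direction — a passing tone.

G is a passing tone.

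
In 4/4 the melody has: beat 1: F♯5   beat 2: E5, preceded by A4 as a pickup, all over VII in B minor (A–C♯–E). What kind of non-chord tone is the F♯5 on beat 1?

The harmony at that moment is A major triad (A, C♯, E); F♯5 is not a chord tone.
It is approached by leap up from A4 and left by step down to E5.
Leap in, step out, metrically accented — an appoggiatura.

Appoggiatura.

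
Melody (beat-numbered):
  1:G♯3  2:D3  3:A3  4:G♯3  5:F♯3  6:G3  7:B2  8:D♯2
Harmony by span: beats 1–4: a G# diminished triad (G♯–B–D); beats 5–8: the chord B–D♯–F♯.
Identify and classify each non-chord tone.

A3 (beat 3) — appoggiatura; G3 (beat 6) — escape tone.

The harmony at that moment is G♯ diminished triad (G♯, B, D); A3 is not a chord tone.
It is approached by leap up from D3 and left by step down to G♯3.
Leap in, step out — an appoggiatura.
The harmony at that moment is B major triad (B, D♯, F♯); G3 is not a chord tone.
It is approached by step up from F♯3 and left by leap down to B2.
Step in, leap out — an escape tone.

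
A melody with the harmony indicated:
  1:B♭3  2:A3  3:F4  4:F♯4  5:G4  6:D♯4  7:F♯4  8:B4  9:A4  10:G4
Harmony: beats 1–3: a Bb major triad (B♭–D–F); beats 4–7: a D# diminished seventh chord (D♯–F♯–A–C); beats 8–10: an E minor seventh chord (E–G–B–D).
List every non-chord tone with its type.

The harmony at that moment is B♭ major triad (B♭, D, F); A3 is not a chord tone.
It is approached by step down from B♭3 and left by leap up to F4.
Step in, leap out — an escape tone.
The harmony at that moment is D♯ diminished seventh chord (D♯, F♯, A, C); G4 is not a chord tone.
It is approached by step up from F♯4 and left by leap down to D♯4.
Step in, leap out — an escape tone.
The harmony at that moment is E minor seventh chord (E, G, B, D); A4 is not a chord tone.
It is approached by step down from B4 and left by step down to G4.
Step in, step out in the same direction — a passing tone.

A3 (beat 2) — escape tone; G4 (beat 5) — escape tone; A4 (beat 9) — passing tone.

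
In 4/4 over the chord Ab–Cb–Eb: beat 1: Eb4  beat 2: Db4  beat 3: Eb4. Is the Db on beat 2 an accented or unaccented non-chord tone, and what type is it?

Unaccented neighbor tone.

The harmony at that moment is Ab minor triad (Ab, Cb, Eb); Db4 is not a chord tone.
It is approached by step down from Eb4 and left by step up to Eb4.
Step away and step back to the same note — a neighbor tone (lower neighbor).
It falls on a weak beat, so it is unaccented.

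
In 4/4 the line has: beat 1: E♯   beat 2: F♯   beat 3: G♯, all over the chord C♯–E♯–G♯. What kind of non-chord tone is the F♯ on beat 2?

The harmony at that moment is C♯ major triad (C♯, E♯, G♯); F♯ is not a chord tone.
It is approached by step up from E♯ and left by step up to G♯.
Step in, step out in the same direction — a passing tone.

Passing tone.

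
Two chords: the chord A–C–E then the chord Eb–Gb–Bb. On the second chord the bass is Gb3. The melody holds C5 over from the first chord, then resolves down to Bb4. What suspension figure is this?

4–3 suspension.

At the second chord the bass is Gb3. The suspended C5 lies a fourth above the bass; after resolving down by step to Bb4, the interval above the bass becomes a third.
Suspension figures are named by those two intervals: 4–3.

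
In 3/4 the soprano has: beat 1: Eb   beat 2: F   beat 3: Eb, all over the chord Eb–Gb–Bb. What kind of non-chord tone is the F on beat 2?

Upper neighbor tone.

The harmony at that moment is Eb minor triad (Eb, Gb, Bb); F is not a chord tone.
It is approached by step up from Eb and left by step down to Eb.
Step away and step back to the same note — a neighbor tone (upper neighbor).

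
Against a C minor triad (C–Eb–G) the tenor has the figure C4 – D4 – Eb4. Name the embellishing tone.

The harmony at that moment is C minor triad (C, Eb, G); D4 is not a chord tone.
It is approached by step up from C4 and left by step up to Eb4.
Step in, step out in the same direction — a passing tone.

D4 is a passing tone.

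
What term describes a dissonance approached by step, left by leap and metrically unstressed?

Escape tone.

Approach: by step. Departure: by leap. Metric position: weak.
Step in, leap out, from a weak position — an escape tone (échappée). (It is the mirror image of the appoggiatura, which leaps in and steps out on a strong beat.)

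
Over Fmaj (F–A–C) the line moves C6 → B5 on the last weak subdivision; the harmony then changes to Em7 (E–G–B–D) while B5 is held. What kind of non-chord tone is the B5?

B5 is an anticipation.

The harmony at that moment is F major triad (F, A, C); B5 is not a chord tone.
It is approached by step down from C6 and then sustained as the same pitch into the next harmony.
Arriving early and becoming a chord tone when the harmony changes — an anticipation.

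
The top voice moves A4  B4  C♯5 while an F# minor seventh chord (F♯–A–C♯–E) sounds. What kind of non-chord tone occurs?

B4 is a passing tone.

The harmony at that moment is F♯ minor seventh chord (F♯, A, C♯, E); B4 is not a chord tone.
It is approached by step up from A4 and left by step up to C♯5.
Step in, step out in the same direction — a passing tone.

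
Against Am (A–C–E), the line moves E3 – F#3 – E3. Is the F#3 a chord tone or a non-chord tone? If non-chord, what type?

The harmony at that moment is A minor triad (A, C, E); F#3 is not a chord tone.
It is approached by step up from E3 and left by step down to E3.
Step away and step back to the same note — a neighbor tone (upper neighbor).

Non-chord tone — a neighbor tone.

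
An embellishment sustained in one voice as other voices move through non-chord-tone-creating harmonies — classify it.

Approach: none. Departure: none — a single pitch is sustained while the chords change around it, passing through harmonies that do not contain it.
No melodic motion at all; the dissonance is created entirely by the moving harmonies against the stationary note — a pedal tone (pedal point).

Pedal tone.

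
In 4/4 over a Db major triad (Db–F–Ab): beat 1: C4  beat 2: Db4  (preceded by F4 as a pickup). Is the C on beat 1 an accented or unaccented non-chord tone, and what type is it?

Accented appoggiatura.

The harmony at that moment is Db major triad (Db, F, Ab); C4 is not a chord tone.
It is approached by leap down from F4 and left by step up to Db4.
Leap in, step out — an appoggiatura.
It falls on the downbeat, so it is accented.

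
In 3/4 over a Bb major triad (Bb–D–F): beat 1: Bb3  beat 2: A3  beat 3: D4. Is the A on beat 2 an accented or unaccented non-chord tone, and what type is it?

The harmony at that moment is Bb major triad (Bb, D, F); A3 is not a chord tone.
It is approached by step down from Bb3 and left by leap up to D4.
Step in, leap out — an escape tone.
It falls on a weak beat, so it is unaccented.

Unaccented escape tone.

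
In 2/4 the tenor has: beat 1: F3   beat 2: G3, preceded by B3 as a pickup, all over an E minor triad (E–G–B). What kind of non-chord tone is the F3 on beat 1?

Appoggiatura.

The harmony at that moment is E minor triad (E, G, B); F3 is not a chord tone.
It is approached by leap down from B3 and left by step up to G3.
Leap in, step out, metrically accented — an appoggiatura.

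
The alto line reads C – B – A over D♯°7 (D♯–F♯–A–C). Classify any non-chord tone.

B is a passing tone.

The harmony at that moment is D♯ diminished seventh chord (D♯, F♯, A, C); B is not a chord tone.
It is approached by step down from C and left by step down to A.
Step in, step out in the same direction — a passing tone.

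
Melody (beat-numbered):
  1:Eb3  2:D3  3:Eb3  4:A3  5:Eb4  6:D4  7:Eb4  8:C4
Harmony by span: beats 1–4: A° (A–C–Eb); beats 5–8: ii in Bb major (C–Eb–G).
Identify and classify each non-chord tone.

D3 (beat 2) — neighbor tone; D4 (beat 6) — neighbor tone.

The harmony at that moment is A diminished triad (A, C, Eb); D3 is not a chord tone.
It is approached by step down from Eb3 and left by step up to Eb3.
Step away and step back to the same note — a neighbor tone (lower neighbor).
The harmony at that moment is C minor triad (C, Eb, G); D4 is not a chord tone.
It is approached by step down from Eb4 and left by step up to Eb4.
Step away and step back to the same note — a neighbor tone (lower neighbor).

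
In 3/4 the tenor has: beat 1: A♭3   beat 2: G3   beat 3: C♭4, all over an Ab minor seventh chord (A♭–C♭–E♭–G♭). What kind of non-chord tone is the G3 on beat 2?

Escape tone.

The harmony at that moment is A♭ minor seventh chord (A♭, C♭, E♭, G♭); G3 is not a chord tone.
It is approached by step down from A♭3 and left by leap up to C♭4.
Step in, leap out, on a weak beat — an escape tone.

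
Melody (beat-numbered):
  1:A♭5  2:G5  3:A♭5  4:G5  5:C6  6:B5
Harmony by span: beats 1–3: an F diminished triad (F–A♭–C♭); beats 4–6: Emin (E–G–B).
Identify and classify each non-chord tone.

G5 (beat 2) — neighbor tone; C6 (beat 5) — appoggiatura.

The harmony at that moment is F diminished triad (F, A♭, C♭); G5 is not a chord tone.
It is approached by step down from A♭5 and left by step up to A♭5.
Step away and step back to the same note — a neighbor tone (lower neighbor).
The harmony at that moment is E minor triad (E, G, B); C6 is not a chord tone.
It is approached by leap up from G5 and left by step down to B5.
Leap in, step out — an appoggiatura.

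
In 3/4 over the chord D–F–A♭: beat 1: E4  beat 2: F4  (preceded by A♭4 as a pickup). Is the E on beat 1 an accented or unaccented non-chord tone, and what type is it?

Accented appoggiatura.

The harmony at that moment is D diminished triad (D, F, A♭); E4 is not a chord tone.
It is approached by leap down from A♭4 and left by step up to F4.
Leap in, step out — an appoggiatura.
It falls on the downbeat, so it is accented.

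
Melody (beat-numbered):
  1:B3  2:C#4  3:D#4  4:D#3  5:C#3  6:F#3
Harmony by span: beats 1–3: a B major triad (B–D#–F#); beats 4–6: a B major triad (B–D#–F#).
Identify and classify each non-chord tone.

The harmony at that moment is B major triad (B, D#, F#); C#4 is not a chord tone.
It is approached by step up from B3 and left by step up to D#4.
Step in, step out in the same direction — a passing tone.
The harmony at that moment is B major triad (B, D#, F#); C#3 is not a chord tone.
It is approached by step down from D#3 and left by leap up to F#3.
Step in, leap out — an escape tone.

C#4 (beat 2) — passing tone; C#3 (beat 5) — escape tone.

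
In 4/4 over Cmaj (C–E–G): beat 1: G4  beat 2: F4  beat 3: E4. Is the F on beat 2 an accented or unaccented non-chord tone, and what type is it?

The harmony at that moment is C major triad (C, E, G); F4 is not a chord tone.
It is approached by step down from G4 and left by step down to E4.
Step in, step out in the same direction — a passing tone.
It falls on a weak beat, so it is unaccented.

Unaccented passing tone.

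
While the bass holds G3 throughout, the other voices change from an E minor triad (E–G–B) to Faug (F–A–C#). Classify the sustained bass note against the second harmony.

The harmony at that moment is F augmented triad (F, A, C#); G3 is not a chord tone.
It is held over (the same pitch as the preceding G3) and then sustained as the same pitch into the next harmony.
Sustained through a change of harmony — a pedal tone.

Pedal tone (pedal point).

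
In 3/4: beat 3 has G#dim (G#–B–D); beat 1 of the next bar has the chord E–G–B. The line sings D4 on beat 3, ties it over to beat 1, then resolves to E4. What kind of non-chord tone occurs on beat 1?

The harmony at that moment is E minor triad (E, G, B); D4 is not a chord tone.
It is held over (the same pitch as the preceding D4) and left by step up to E4.
Held over from the previous chord and resolving up by step — a retardation.

Retardation.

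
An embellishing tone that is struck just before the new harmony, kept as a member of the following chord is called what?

Approach: ahead of the chord change (typically by step), so it is dissonant against the current harmony. Departure: none — the same pitch is restated or held and is a chord tone of the new harmony.
Dissonant first, consonant once the harmony catches up: the note simply arrives early — an anticipation. (The reverse timing, consonant first and dissonant after the change, would be a suspension or retardation.)

Anticipation.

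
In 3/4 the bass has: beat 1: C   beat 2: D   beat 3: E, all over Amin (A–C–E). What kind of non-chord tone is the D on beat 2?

The harmony at that moment is A minor triad (A, C, E); D is not a chord tone.
It is approached by step up from C and left by step up to E.
Step in, step out in the same direction — a passing tone.

Passing tone.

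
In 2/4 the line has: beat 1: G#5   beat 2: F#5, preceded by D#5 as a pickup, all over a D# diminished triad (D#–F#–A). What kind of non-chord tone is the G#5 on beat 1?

Appoggiatura.

The harmony at that moment is D# diminished triad (D#, F#, A); G#5 is not a chord tone.
It is approached by leap up from D#5 and left by step down to F#5.
Leap in, step out, metrically accented — an appoggiatura.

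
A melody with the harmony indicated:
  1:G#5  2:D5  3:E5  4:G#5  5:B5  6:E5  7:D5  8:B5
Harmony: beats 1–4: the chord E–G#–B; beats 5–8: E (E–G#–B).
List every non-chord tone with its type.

The harmony at that moment is E major triad (E, G#, B); D5 is not a chord tone.
It is approached by leap down from G#5 and left by step up to E5.
Leap in, step out — an appoggiatura.
The harmony at that moment is E major triad (E, G#, B); D5 is not a chord tone.
It is approached by step down from E5 and left by leap up to B5.
Step in, leap out — an escape tone.

D5 (beat 2) — appoggiatura; D5 (beat 7) — escape tone.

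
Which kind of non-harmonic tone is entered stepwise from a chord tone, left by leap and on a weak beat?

Escape tone.

Approach: by step. Departure: by leap. Metric position: weak.
Step in, leap out, from a weak position — an escape tone (échappée). (It is the mirror image of the appoggiatura, which leaps in and steps out on a strong beat.)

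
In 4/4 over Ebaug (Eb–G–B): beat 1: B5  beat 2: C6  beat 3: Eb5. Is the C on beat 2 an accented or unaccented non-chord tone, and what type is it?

Unaccented escape tone.

The harmony at that moment is Eb augmented triad (Eb, G, B); C6 is not a chord tone.
It is approached by step up from B5 and left by leap down to Eb5.
Step in, leap out — an escape tone.
It falls on a weak beat, so it is unaccented.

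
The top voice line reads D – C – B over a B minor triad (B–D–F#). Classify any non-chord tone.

C is a passing tone.

The harmony at that moment is B minor triad (B, D, F#); C is not a chord tone.
It is approached by step down from D and left by step down to B.
Step in, step out in the same direction — a passing tone.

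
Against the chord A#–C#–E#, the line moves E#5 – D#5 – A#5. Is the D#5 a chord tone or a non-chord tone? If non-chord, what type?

Non-chord tone — an escape tone.

The harmony at that moment is A# minor triad (A#, C#, E#); D#5 is not a chord tone.
It is approached by step down from E#5 and left by leap up to A#5.
Step in, leap out — an escape tone.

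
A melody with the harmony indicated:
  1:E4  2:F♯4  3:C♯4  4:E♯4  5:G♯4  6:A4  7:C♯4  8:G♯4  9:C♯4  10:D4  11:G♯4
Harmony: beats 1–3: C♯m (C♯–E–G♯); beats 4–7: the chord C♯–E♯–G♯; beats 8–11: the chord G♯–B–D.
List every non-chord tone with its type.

F♯4 (beat 2) — escape tone; A4 (beat 6) — escape tone; C♯4 (beat 9) — appoggiatura.

The harmony at that moment is C♯ minor triad (C♯, E, G♯); F♯4 is not a chord tone.
It is approached by step up from E4 and left by leap down to C♯4.
Step in, leap out — an escape tone.
The harmony at that moment is C♯ major triad (C♯, E♯, G♯); A4 is not a chord tone.
It is approached by step up from G♯4 and left by leap down to C♯4.
Step in, leap out — an escape tone.
The harmony at that moment is G♯ diminished triad (G♯, B, D); C♯4 is not a chord tone.
It is approached by leap down from G♯4 and left by step up to D4.
Leap in, step out — an appoggiatura.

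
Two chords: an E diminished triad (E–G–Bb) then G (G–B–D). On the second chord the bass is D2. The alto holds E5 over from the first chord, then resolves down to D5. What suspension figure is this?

9–8 suspension.

At the second chord the bass is D2. The suspended E5 lies a ninth above the bass; after resolving down by step to D5, the interval above the bass becomes an octave.
Suspension figures are named by those two intervals: 9–8.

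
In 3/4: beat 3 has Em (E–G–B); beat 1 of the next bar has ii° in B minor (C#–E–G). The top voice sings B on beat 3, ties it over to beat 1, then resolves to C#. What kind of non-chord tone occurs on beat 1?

Retardation.

The harmony at that moment is C# diminished triad (C#, E, G); B is not a chord tone.
It is held over (the same pitch as the preceding B) and left by step up to C#.
Held over from the previous chord and resolving up by step — a retardation.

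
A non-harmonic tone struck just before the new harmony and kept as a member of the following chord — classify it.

Approach: ahead of the chord change (typically by step), so it is dissonant against the current harmony. Departure: none — the same pitch is restated or held and is a chord tone of the new harmony.
Dissonant first, consonant once the harmony catches up: the note simply arrives early — an anticipation. (The reverse timing, consonant first and dissonant after the change, would be a suspension or retardation.)

Anticipation.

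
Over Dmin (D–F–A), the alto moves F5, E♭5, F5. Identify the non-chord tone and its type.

The harmony at that moment is D minor triad (D, F, A); E♭5 is not a chord tone.
It is approached by step down from F5 and left by step up to F5.
Step away and step back to the same note — a neighbor tone (lower neighbor).

E♭5 is a neighbor tone.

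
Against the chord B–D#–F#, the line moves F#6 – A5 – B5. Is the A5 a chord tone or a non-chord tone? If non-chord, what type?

The harmony at that moment is B major triad (B, D#, F#); A5 is not a chord tone.
It is approached by leap down from F#6 and left by step up to B5.
Leap in, step out — an appoggiatura.

Non-chord tone — an appoggiatura.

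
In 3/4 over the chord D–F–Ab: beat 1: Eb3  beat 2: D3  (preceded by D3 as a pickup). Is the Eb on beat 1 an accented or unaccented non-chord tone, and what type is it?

The harmony at that moment is D diminished triad (D, F, Ab); Eb3 is not a chord tone.
It is approached by step up from D3 and left by step down to D3.
Step away and step back to the same note — a neighbor tone (upper neighbor).
It falls on the downbeat, so it is accented.

Accented neighbor tone.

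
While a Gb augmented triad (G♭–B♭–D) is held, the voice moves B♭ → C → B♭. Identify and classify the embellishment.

The harmony at that moment is G♭ augmented triad (G♭, B♭, D); C is not a chord tone.
It is approached by step up from B♭ and left by step down to B♭.
Step away and step back to the same note — a neighbor tone (upper neighbor).

C is a neighbor tone.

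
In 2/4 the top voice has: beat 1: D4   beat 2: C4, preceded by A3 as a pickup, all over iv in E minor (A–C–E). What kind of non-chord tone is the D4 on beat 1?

The harmony at that moment is A minor triad (A, C, E); D4 is not a chord tone.
It is approached by leap up from A3 and left by step down to C4.
Leap in, step out, metrically accented — an appoggiatura.

Appoggiatura.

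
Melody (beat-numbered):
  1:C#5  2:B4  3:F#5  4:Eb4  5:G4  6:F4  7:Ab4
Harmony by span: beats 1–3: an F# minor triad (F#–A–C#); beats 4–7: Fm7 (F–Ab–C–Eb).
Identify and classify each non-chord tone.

B4 (beat 2) — escape tone; G4 (beat 5) — appoggiatura.

The harmony at that moment is F# minor triad (F#, A, C#); B4 is not a chord tone.
It is approached by step down from C#5 and left by leap up to F#5.
Step in, leap out — an escape tone.
The harmony at that moment is F minor seventh chord (F, Ab, C, Eb); G4 is not a chord tone.
It is approached by leap up from Eb4 and left by step down to F4.
Leap in, step out — an appoggiatura.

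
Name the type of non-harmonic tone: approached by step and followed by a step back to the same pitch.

Neighbor tone.

Approach: by step. Departure: by step in the opposite direction, back to the starting pitch.
Stepwise on both sides but reversing to return to the same chord tone — a neighbor tone. (Had it continued onward in the same direction it would be a passing tone instead.)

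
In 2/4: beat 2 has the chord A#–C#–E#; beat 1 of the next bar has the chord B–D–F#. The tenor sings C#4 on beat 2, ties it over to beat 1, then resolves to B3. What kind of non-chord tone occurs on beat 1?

Suspension.

The harmony at that moment is B minor triad (B, D, F#); C#4 is not a chord tone.
It is held over (the same pitch as the preceding C#4) and left by step down to B3.
Held over from the previous chord and resolving down by step — a suspension.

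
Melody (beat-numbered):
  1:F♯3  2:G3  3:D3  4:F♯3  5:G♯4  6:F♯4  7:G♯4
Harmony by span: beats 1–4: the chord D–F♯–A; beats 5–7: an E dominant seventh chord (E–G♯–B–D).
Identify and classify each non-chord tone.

The harmony at that moment is D major triad (D, F♯, A); G3 is not a chord tone.
It is approached by step up from F♯3 and left by leap down to D3.
Step in, leap out — an escape tone.
The harmony at that moment is E dominant seventh chord (E, G♯, B, D); F♯4 is not a chord tone.
It is approached by step down from G♯4 and left by step up to G♯4.
Step away and step back to the same note — a neighbor tone (lower neighbor).

G3 (beat 2) — escape tone; F♯4 (beat 6) — neighbor tone.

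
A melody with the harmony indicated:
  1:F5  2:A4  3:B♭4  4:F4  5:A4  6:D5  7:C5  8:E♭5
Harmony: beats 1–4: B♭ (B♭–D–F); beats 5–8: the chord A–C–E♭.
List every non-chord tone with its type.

A4 (beat 2) — appoggiatura; D5 (beat 6) — appoggiatura.

The harmony at that moment is B♭ major triad (B♭, D, F); A4 is not a chord tone.
It is approached by leap down from F5 and left by step up to B♭4.
Leap in, step out — an appoggiatura.
The harmony at that moment is A diminished triad (A, C, E♭); D5 is not a chord tone.
It is approached by leap up from A4 and left by step down to C5.
Leap in, step out — an appoggiatura.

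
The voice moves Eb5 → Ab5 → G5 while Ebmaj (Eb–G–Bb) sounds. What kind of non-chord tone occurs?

Ab5 is an appoggiatura.

The harmony at that moment is Eb major triad (Eb, G, Bb); Ab5 is not a chord tone.
It is approached by leap up from Eb5 and left by step down to G5.
Leap in, step out — an appoggiatura.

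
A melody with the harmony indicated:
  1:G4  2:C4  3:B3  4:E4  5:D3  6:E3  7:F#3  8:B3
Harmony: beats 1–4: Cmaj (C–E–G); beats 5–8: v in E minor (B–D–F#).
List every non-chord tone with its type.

B3 (beat 3) — escape tone; E3 (beat 6) — passing tone.

The harmony at that moment is C major triad (C, E, G); B3 is not a chord tone.
It is approached by step down from C4 and left by leap up to E4.
Step in, leap out — an escape tone.
The harmony at that moment is B minor triad (B, D, F#); E3 is not a chord tone.
It is approached by step up from D3 and left by step up to F#3.
Step in, step out in the same direction — a passing tone.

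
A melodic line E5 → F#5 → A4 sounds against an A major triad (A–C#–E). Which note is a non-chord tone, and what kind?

The harmony at that moment is A major triad (A, C#, E); F#5 is not a chord tone.
It is approached by step up from E5 and left by leap down to A4.
Step in, leap out — an escape tone.

F#5 is an escape tone.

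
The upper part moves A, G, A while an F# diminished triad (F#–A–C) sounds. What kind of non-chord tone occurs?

G is a neighbor tone.

The harmony at that moment is F# diminished triad (F#, A, C); G is not a chord tone.
It is approached by step down from A and left by step up to A.
Step away and step back to the same note — a neighbor tone (lower neighbor).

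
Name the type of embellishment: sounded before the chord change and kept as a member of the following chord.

Anticipation.

Approach: ahead of the chord change (typically by step), so it is dissonant against the current harmony. Departure: none — the same pitch is restated or held and is a chord tone of the new harmony.
Dissonant first, consonant once the harmony catches up: the note simply arrives early — an anticipation. (The reverse timing, consonant first and dissonant after the change, would be a suspension or retardation.)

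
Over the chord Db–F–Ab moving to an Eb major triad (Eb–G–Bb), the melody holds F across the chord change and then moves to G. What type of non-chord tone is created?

The harmony at that moment is Eb major triad (Eb, G, Bb); F is not a chord tone.
It is held over (the same pitch as the preceding F) and left by step up to G.
Held over from the previous chord and resolving up by step — a retardation.

F is a retardation.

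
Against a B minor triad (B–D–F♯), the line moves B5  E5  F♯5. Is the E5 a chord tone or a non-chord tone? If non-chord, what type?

Non-chord tone — an appoggiatura.

The harmony at that moment is B minor triad (B, D, F♯); E5 is not a chord tone.
It is approached by leap down from B5 and left by step up to F♯5.
Leap in, step out — an appoggiatura.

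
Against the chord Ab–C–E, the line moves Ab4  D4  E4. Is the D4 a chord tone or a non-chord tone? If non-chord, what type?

Non-chord tone — an appoggiatura.

The harmony at that moment is Ab augmented triad (Ab, C, E); D4 is not a chord tone.
It is approached by leap down from Ab4 and left by step up to E4.
Leap in, step out — an appoggiatura.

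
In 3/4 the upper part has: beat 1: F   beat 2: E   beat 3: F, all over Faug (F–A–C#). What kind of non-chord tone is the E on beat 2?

The harmony at that moment is F augmented triad (F, A, C#); E is not a chord tone.
It is approached by step down from F and left by step up to F.
Step away and step back to the same note — a neighbor tone (lower neighbor).

Lower neighbor tone.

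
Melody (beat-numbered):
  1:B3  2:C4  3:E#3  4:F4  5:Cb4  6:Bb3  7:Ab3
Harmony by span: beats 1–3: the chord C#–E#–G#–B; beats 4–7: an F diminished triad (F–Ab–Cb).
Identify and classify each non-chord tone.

C4 (beat 2) — escape tone; Bb3 (beat 6) — passing tone.

The harmony at that moment is C# dominant seventh chord (C#, E#, G#, B); C4 is not a chord tone.
It is approached by step up from B3 and left by leap down to E#3.
Step in, leap out — an escape tone.
The harmony at that moment is F diminished triad (F, Ab, Cb); Bb3 is not a chord tone.
It is approached by step down from Cb4 and left by step down to Ab3.
Step in, step out in the same direction — a passing tone.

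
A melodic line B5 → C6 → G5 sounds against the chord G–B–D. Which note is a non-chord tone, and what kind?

The harmony at that moment is G major triad (G, B, D); C6 is not a chord tone.
It is approached by step up from B5 and left by leap down to G5.
Step in, leap out — an escape tone.

C6 is an escape tone.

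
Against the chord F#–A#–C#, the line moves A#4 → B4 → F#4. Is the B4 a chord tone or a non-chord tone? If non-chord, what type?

Non-chord tone — an escape tone.

The harmony at that moment is F# major triad (F#, A#, C#); B4 is not a chord tone.
It is approached by step up from A#4 and left by leap down to F#4.
Step in, leap out — an escape tone.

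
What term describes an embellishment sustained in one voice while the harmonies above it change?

Approach: none. Departure: none — a single pitch is sustained while the chords change around it, passing through harmonies that do not contain it.
No melodic motion at all; the dissonance is created entirely by the moving harmonies against the stationary note — a pedal tone (pedal point).

Pedal tone.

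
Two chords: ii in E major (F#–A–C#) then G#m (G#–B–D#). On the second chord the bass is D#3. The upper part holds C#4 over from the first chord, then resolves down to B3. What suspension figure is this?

7–6 suspension.

At the second chord the bass is D#3. The suspended C#4 lies a seventh above the bass; after resolving down by step to B3, the interval above the bass becomes a sixth.
Suspension figures are named by those two intervals: 7–6.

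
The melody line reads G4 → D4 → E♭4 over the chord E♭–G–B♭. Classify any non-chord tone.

D4 is an appoggiatura.

The harmony at that moment is E♭ major triad (E♭, G, B♭); D4 is not a chord tone.
It is approached by leap down from G4 and left by step up to E♭4.
Leap in, step out — an appoggiatura.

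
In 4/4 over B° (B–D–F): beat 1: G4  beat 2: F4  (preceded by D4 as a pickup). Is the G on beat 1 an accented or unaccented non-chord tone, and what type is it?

Accented appoggiatura.

The harmony at that moment is B diminished triad (B, D, F); G4 is not a chord tone.
It is approached by leap up from D4 and left by step down to F4.
Leap in, step out — an appoggiatura.
It falls on the downbeat, so it is accented.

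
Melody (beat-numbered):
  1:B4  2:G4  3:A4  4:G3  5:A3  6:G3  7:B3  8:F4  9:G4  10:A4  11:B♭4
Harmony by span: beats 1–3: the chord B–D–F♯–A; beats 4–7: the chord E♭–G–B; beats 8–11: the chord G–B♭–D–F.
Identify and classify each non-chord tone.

The harmony at that moment is B minor seventh chord (B, D, F♯, A); G4 is not a chord tone.
It is approached by leap down from B4 and left by step up to A4.
Leap in, step out — an appoggiatura.
The harmony at that moment is E♭ augmented triad (E♭, G, B); A3 is not a chord tone.
It is approached by step up from G3 and left by step down to G3.
Step away and step back to the same note — a neighbor tone (upper neighbor).
The harmony at that moment is G minor seventh chord (G, B♭, D, F); A4 is not a chord tone.
It is approached by step up from G4 and left by step up to B♭4.
Step in, step out in the same direction — a passing tone.

G4 (beat 2) — appoggiatura; A3 (beat 5) — neighbor tone; A4 (beat 10) — passing tone.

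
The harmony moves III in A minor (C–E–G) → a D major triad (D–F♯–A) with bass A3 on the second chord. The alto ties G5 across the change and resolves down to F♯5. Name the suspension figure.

7–6 suspension.

At the second chord the bass is A3. The suspended G5 lies a seventh above the bass; after resolving down by step to F♯5, the interval above the bass becomes a sixth.
Suspension figures are named by those two intervals: 7–6.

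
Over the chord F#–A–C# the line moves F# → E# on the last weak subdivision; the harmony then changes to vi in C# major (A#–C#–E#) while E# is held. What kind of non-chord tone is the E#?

E# is an anticipation.

The harmony at that moment is F# minor triad (F#, A, C#); E# is not a chord tone.
It is approached by step down from F# and then sustained as the same pitch into the next harmony.
Arriving early and becoming a chord tone when the harmony changes — an anticipation.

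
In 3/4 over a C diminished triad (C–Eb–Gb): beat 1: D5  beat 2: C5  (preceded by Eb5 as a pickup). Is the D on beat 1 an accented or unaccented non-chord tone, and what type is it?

The harmony at that moment is C diminished triad (C, Eb, Gb); D5 is not a chord tone.
It is approached by step down from Eb5 and left by step down to C5.
Step in, step out in the same direction — a passing tone.
It falls on the downbeat, so it is accented.

Accented passing tone.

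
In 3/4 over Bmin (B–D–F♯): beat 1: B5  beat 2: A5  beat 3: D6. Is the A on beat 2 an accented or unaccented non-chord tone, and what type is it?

The harmony at that moment is B minor triad (B, D, F♯); A5 is not a chord tone.
It is approached by step down from B5 and left by leap up to D6.
Step in, leap out — an escape tone.
It falls on a weak beat, so it is unaccented.

Unaccented escape tone.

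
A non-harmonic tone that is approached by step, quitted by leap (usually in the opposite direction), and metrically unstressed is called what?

Approach: by step. Departure: by leap. Metric position: weak.
Step in, leap out, from a weak position — an escape tone (échappée). (It is the mirror image of the appoggiatura, which leaps in and steps out on a strong beat.)

Escape tone.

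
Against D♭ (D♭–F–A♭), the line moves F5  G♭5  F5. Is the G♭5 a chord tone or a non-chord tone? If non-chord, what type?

Non-chord tone — a neighbor tone.

The harmony at that moment is D♭ major triad (D♭, F, A♭); G♭5 is not a chord tone.
It is approached by step up from F5 and left by step down to F5.
Step away and step back to the same note — a neighbor tone (upper neighbor).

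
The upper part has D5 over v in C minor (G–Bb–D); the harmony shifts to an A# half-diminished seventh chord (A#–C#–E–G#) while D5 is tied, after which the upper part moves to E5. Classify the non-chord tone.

D5 is a retardation.

The harmony at that moment is A# half-diminished seventh chord (A#, C#, E, G#); D5 is not a chord tone.
It is held over (the same pitch as the preceding D5) and left by step up to E5.
Held over from the previous chord and resolving up by step — a retardation.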